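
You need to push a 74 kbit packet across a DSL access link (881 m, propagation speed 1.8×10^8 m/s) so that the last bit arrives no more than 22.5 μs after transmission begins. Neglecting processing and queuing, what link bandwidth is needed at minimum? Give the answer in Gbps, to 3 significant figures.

Propagation delay = 881 / 180000000 = 4.89444 μs.
Transmission budget = 22.5 − 4.89444 = 17.6056 μs.
R ≥ L / t_tx = 74000 bits / 1.76056e-05 s = 4.20 Gbps.

4.20 Gbps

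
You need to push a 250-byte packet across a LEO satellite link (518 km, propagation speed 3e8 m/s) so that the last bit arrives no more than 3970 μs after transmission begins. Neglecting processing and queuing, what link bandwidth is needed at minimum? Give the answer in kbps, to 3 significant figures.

892 kbps

L = 2000 bits.
Propagation delay = 518000 / 300000000 = 1726.67 μs.
Transmission budget = 3970 − 1726.67 = 2243.33 μs.
R ≥ L / t_tx = 2000 bits / 0.00224333 s = 892 kbps.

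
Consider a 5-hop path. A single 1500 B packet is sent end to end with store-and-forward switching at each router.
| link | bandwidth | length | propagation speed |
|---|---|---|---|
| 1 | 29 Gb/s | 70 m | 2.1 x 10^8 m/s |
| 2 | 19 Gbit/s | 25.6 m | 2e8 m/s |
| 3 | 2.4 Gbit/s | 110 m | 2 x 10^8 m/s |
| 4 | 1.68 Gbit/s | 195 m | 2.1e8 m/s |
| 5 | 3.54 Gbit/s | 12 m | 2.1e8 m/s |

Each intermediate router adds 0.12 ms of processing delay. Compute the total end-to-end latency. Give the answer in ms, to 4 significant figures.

L = 1500 × 8 = 12000 bits.
Transmission delays (L/R per hop): 0.000413793, 0.000631579, 0.005, 0.00714286, 0.00338983 ms; sum = 0.0165781 ms.
Propagation delays (d/s per hop): 0.000333333, 0.000128, 0.00055, 0.000928571, 5.71429e-05 ms; sum = 0.00199705 ms.
Processing at 4 router(s): 4 × 0.12 ms = 0.48 ms.
End-to-end = 0.4986 ms.

0.4986 ms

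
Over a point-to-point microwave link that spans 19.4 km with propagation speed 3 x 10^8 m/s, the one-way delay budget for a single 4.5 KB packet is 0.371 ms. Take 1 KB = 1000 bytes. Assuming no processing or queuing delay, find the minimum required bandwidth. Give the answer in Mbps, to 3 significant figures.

L = 36000 bits.
Propagation delay = 19400 / 300000000 = 0.0646667 ms.
Transmission budget = 0.371 − 0.0646667 = 0.306333 ms.
R ≥ L / t_tx = 36000 bits / 0.000306333 s = 118 Mbps.

118 Mbps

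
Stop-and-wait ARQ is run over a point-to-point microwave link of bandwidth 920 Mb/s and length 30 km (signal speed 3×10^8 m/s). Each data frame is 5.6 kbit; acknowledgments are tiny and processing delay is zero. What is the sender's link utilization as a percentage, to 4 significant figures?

t_tx = L/R = 5600/920000000 = 6.08696e-06 s.
t_prop = 30000/300000000 = 0.0001 s; RTT = 0.0002 s.
Cycle = t_tx + RTT = 0.000206087 s.
Utilization = t_tx / cycle = 6.08696e-06/0.000206087 = 2.954 %.

2.954 %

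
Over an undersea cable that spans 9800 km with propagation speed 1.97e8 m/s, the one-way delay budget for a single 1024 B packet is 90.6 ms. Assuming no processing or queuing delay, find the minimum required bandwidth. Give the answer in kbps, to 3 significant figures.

201 kbps

L = 8192 bits.
Propagation delay = 9800000 / 197000000 = 49.7462 ms.
Transmission budget = 90.6 − 49.7462 = 40.8538 ms.
R ≥ L / t_tx = 8192 bits / 0.0408538 s = 201 kbps.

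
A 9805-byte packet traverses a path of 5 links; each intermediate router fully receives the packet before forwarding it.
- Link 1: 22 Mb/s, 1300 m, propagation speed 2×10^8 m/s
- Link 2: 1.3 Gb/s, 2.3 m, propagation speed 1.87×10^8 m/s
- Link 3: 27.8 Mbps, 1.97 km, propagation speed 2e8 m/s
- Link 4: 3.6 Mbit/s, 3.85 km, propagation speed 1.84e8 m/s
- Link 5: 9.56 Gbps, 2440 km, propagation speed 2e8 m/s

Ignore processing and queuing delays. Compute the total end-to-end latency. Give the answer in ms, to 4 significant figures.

L = 9805 × 8 = 78440 bits.
Transmission delays (L/R per hop): 3.56545, 0.0603385, 2.82158, 21.7889, 0.00820502 ms; sum = 28.2445 ms.
Propagation delays (d/s per hop): 0.0065, 1.22995e-05, 0.00985, 0.0209239, 12.2 ms; sum = 12.2373 ms.
End-to-end = 40.48 ms.

40.48 ms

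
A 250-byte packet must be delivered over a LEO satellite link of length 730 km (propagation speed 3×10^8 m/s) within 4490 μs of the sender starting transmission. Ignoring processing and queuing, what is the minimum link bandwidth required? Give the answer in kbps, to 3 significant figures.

L = 2000 bits.
Propagation delay = 730000 / 300000000 = 2433.33 μs.
Transmission budget = 4490 − 2433.33 = 2056.67 μs.
R ≥ L / t_tx = 2000 bits / 0.00205667 s = 972 kbps.

972 kbps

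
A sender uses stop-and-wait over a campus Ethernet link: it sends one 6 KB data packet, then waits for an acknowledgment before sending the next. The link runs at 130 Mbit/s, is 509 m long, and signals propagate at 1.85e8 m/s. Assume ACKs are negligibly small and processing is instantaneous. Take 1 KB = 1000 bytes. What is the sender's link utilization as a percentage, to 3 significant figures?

t_tx = L/R = 48000/130000000 = 0.000369231 s.
t_prop = 509/185000000 = 2.75135e-06 s; RTT = 5.5027e-06 s.
Cycle = t_tx + RTT = 0.000374733 s.
Utilization = t_tx / cycle = 0.000369231/0.000374733 = 98.5 %.

98.5 %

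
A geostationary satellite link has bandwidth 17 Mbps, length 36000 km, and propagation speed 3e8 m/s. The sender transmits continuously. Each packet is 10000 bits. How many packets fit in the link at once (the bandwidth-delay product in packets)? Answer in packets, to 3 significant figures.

Propagation delay = 36000000 / 300000000 = 0.12 s.
BDP = R × t_prop = 17000000 × 0.12 = 2040000 bits.
In packets of 10000 bits: 204 packets.

204 packets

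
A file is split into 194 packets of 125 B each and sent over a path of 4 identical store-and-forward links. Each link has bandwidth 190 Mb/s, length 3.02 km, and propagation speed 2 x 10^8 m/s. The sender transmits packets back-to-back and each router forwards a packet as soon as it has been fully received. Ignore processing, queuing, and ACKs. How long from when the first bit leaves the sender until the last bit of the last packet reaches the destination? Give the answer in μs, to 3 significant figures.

Per-hop transmission t_tx = L/R = 1000/190000000 = 5.26316 μs.
Per-hop propagation t_prop = 3020/200000000 = 15.1 μs.
Pipeline fill: first packet needs 4·t_tx to clear all hops; remaining 193 packets each add one t_tx.
Total = (4+194-1)·t_tx + 4·t_prop = 197·5.26316 + 4·15.1 = 1100 μs.

1100 μs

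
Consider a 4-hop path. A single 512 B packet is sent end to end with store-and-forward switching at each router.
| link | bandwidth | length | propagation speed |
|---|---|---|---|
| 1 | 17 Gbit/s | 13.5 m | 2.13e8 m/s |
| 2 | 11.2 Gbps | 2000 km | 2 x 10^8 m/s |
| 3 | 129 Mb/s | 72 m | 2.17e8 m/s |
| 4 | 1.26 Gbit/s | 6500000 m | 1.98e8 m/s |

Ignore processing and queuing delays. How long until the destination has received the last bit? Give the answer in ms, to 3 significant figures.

42.9 ms

L = 512 × 8 = 4096 bits.
Transmission delays (L/R per hop): 0.000240941, 0.000365714, 0.0317519, 0.00325079 ms; sum = 0.0356094 ms.
Propagation delays (d/s per hop): 6.33803e-05, 10, 0.000331797, 32.8283 ms; sum = 42.8287 ms.
End-to-end = 42.9 ms.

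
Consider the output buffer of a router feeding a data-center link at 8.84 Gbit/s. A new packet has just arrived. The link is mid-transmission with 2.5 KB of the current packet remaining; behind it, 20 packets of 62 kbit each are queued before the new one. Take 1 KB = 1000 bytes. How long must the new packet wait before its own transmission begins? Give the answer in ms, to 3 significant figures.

Each queued packet: L/R = 62000/8840000000 = 0.00701357 ms.
20 queued → 0.140271 ms.
Plus remaining 20000 bits of current packet: 0.00226244 ms.
Queuing delay = 0.143 ms.

0.143 ms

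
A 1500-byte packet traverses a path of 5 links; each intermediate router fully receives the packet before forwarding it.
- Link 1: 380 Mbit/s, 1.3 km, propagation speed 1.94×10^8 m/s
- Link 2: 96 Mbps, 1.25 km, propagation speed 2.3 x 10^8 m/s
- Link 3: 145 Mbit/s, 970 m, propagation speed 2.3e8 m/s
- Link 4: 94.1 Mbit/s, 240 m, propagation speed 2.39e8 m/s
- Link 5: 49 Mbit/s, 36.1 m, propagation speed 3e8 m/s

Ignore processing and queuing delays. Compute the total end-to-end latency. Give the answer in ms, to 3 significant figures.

0.629 ms

L = 1500 × 8 = 12000 bits.
Transmission delays (L/R per hop): 0.0315789, 0.125, 0.0827586, 0.127524, 0.244898 ms; sum = 0.611759 ms.
Propagation delays (d/s per hop): 0.00670103, 0.00543478, 0.00421739, 0.00100418, 0.000120333 ms; sum = 0.0174777 ms.
End-to-end = 0.629 ms.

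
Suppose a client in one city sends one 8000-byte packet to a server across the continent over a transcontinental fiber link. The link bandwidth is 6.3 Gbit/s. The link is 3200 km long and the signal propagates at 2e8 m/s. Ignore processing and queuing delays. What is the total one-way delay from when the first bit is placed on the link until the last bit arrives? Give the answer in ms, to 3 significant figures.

L = 8000 × 8 = 64000 bits.
Transmission delay = L/R = 64000 / 6300000000 = 0.0101587 ms.
Propagation delay = d/s = 3200000 m / 200000000 m/s = 16 ms.
Total = 16.0 ms.

16.0 ms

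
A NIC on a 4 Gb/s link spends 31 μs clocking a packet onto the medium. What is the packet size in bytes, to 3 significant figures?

15500 bytes

L = R × t_tx = 4000000000 b/s × 3.1e-05 s = 124000 bits.
In bytes: 124000 / 8 = 15500 bytes.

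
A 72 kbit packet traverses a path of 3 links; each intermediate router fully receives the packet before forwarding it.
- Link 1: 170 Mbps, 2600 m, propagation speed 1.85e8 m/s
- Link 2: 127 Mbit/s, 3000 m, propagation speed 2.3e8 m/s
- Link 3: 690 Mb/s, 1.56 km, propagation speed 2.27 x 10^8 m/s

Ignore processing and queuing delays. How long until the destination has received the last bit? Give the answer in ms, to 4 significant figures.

1.129 ms

L = 72000 bits.
Transmission delays (L/R per hop): 0.423529, 0.566929, 0.104348 ms; sum = 1.09481 ms.
Propagation delays (d/s per hop): 0.0140541, 0.0130435, 0.00687225 ms; sum = 0.0339698 ms.
End-to-end = 1.129 ms.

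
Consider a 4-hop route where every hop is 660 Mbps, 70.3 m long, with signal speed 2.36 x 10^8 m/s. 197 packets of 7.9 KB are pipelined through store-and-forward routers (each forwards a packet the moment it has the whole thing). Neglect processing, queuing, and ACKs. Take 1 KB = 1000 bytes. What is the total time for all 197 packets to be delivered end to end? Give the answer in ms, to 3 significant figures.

19.2 ms

Per-hop transmission t_tx = L/R = 63200/660000000 = 0.0957576 ms.
Per-hop propagation t_prop = 70.3/236000000 = 0.000297881 ms.
Pipeline fill: first packet needs 4·t_tx to clear all hops; remaining 196 packets each add one t_tx.
Total = (4+197-1)·t_tx + 4·t_prop = 200·0.0957576 + 4·0.000297881 = 19.2 ms.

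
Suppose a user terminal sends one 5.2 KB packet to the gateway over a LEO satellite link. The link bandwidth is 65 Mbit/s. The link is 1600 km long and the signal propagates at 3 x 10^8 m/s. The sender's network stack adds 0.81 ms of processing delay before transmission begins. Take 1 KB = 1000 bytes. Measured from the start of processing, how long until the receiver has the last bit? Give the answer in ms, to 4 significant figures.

6.783 ms

L = 41600 bits.
Transmission delay = L/R = 41600 / 65000000 = 0.64 ms.
Propagation delay = d/s = 1600000 m / 300000000 m/s = 5.33333 ms.
Plus processing delay 0.81 ms = 0.81 ms.
Total = 6.783 ms.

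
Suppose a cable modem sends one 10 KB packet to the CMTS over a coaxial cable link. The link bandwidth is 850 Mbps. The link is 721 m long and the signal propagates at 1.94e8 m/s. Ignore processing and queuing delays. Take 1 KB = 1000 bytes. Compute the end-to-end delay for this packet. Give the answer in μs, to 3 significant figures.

97.8 μs

L = 80000 bits.
Transmission delay = L/R = 80000 / 850000000 = 94.1176 μs.
Propagation delay = d/s = 721 m / 194000000 m/s = 3.71649 μs.
Total = 97.8 μs.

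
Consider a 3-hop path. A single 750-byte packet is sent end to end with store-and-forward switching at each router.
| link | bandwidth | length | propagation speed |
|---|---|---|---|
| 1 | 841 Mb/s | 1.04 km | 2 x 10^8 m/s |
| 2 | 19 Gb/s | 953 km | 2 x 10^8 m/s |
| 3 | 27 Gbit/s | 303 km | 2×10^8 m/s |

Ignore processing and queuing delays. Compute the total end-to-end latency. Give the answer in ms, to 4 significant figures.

L = 750 × 8 = 6000 bits.
Transmission delays (L/R per hop): 0.00713436, 0.000315789, 0.000222222 ms; sum = 0.00767238 ms.
Propagation delays (d/s per hop): 0.0052, 4.765, 1.515 ms; sum = 6.2852 ms.
End-to-end = 6.293 ms.

6.293 ms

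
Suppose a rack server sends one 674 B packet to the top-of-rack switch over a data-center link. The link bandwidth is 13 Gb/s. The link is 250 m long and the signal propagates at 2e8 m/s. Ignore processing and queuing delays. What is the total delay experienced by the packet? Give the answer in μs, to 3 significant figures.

L = 674 × 8 = 5392 bits.
Transmission delay = L/R = 5392 / 13000000000 = 0.414769 μs.
Propagation delay = d/s = 250 m / 200000000 m/s = 1.25 μs.
Total = 1.66 μs.

1.66 μs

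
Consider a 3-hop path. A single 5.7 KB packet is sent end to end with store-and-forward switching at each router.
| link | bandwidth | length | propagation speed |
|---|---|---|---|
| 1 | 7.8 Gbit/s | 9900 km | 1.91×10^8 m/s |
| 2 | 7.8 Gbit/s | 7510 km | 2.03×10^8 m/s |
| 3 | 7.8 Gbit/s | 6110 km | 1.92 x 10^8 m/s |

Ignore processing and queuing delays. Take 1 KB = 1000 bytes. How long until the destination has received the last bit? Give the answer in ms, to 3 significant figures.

121 ms

L = 45600 bits.
Transmission delay per hop = L/R = 45600/7800000000 = 0.00584615 ms; 3 hops → 0.0175385 ms.
Propagation delays (d/s per hop): 51.8325, 36.9951, 31.8229 ms; sum = 120.65 ms.
End-to-end = 121 ms.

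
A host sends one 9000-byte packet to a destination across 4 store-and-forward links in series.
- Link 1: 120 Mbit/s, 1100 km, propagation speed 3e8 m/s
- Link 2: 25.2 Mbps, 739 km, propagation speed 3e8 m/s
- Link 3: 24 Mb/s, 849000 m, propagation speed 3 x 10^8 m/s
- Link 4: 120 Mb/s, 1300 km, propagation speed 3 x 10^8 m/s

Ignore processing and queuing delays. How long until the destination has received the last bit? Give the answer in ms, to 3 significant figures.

20.4 ms

L = 9000 × 8 = 72000 bits.
Transmission delays (L/R per hop): 0.6, 2.85714, 3, 0.6 ms; sum = 7.05714 ms.
Propagation delays (d/s per hop): 3.66667, 2.46333, 2.83, 4.33333 ms; sum = 13.2933 ms.
End-to-end = 20.4 ms.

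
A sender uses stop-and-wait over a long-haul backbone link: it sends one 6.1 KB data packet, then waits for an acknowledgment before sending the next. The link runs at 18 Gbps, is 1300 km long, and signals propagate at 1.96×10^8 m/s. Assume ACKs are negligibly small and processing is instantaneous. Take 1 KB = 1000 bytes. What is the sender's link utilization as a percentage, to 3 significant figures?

0.0204 %

t_tx = L/R = 48800/18000000000 = 2.71111e-06 s.
t_prop = 1300000/196000000 = 0.00663265 s; RTT = 0.0132653 s.
Cycle = t_tx + RTT = 0.013268 s.
Utilization = t_tx / cycle = 2.71111e-06/0.013268 = 0.0204 %.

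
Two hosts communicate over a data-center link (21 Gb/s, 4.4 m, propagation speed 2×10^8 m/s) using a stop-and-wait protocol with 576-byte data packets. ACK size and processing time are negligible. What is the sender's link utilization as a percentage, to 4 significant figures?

83.30 %

t_tx = L/R = 4608/21000000000 = 2.19429e-07 s.
t_prop = 4.4/200000000 = 2.2e-08 s; RTT = 4.4e-08 s.
Cycle = t_tx + RTT = 2.63429e-07 s.
Utilization = t_tx / cycle = 2.19429e-07/2.63429e-07 = 83.30 %.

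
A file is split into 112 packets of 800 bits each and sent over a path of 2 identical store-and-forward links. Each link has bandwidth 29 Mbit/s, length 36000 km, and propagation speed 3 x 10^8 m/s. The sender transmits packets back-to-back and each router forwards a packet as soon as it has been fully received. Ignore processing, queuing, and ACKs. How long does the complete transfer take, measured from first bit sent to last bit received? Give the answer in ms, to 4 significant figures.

243.1 ms

Per-hop transmission t_tx = L/R = 800/29000000 = 0.0275862 ms.
Per-hop propagation t_prop = 36000000/300000000 = 120 ms.
Pipeline fill: first packet needs 2·t_tx to clear all hops; remaining 111 packets each add one t_tx.
Total = (2+112-1)·t_tx + 2·t_prop = 113·0.0275862 + 2·120 = 243.1 ms.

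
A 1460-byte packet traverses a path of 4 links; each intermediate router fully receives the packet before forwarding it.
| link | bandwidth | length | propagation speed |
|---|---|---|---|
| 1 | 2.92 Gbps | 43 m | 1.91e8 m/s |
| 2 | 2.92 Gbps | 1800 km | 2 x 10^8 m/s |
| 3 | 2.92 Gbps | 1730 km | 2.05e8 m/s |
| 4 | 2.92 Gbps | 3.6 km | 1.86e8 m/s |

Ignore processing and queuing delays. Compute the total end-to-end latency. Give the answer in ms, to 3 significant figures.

17.5 ms

L = 1460 × 8 = 11680 bits.
Transmission delay per hop = L/R = 11680/2920000000 = 0.004 ms; 4 hops → 0.016 ms.
Propagation delays (d/s per hop): 0.000225131, 9, 8.43902, 0.0193548 ms; sum = 17.4586 ms.
End-to-end = 17.5 ms.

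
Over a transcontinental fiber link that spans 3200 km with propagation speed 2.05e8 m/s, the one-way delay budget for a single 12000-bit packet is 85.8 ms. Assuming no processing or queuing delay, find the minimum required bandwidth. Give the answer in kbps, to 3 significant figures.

171 kbps

Propagation delay = 3200000 / 2.05e+08 = 15.6098 ms.
Transmission budget = 85.8 − 15.6098 = 70.1902 ms.
R ≥ L / t_tx = 12000 bits / 0.0701902 s = 171 kbps.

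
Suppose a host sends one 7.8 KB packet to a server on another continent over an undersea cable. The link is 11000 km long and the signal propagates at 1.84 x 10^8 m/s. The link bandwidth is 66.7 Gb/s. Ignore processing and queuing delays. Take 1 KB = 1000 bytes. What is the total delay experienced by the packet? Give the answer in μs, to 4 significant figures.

59780 μs

L = 62400 bits.
Transmission delay = L/R = 62400 / 66700000000 = 0.935532 μs.
Propagation delay = d/s = 11000000 m / 184000000 m/s = 59782.6 μs.
Total = 59780 μs.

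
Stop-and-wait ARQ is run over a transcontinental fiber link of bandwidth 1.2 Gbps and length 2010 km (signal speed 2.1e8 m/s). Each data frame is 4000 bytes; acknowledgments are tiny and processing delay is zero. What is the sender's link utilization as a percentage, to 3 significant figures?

t_tx = L/R = 32000/1200000000 = 2.66667e-05 s.
t_prop = 2010000/210000000 = 0.00957143 s; RTT = 0.0191429 s.
Cycle = t_tx + RTT = 0.0191695 s.
Utilization = t_tx / cycle = 2.66667e-05/0.0191695 = 0.139 %.

0.139 %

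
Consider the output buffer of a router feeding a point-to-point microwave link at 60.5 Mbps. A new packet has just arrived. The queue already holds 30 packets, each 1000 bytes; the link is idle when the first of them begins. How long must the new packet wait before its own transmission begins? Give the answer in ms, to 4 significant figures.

Each queued packet: L/R = 8000/60500000 = 0.132231 ms.
30 queued → 3.96694 ms.
Queuing delay = 3.967 ms.

3.967 ms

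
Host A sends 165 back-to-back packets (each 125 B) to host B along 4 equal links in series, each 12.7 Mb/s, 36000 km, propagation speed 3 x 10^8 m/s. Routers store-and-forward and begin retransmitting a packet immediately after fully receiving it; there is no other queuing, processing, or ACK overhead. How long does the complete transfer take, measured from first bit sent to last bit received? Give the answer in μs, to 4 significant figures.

Per-hop transmission t_tx = L/R = 1000/12700000 = 78.7402 μs.
Per-hop propagation t_prop = 36000000/300000000 = 120000 μs.
Pipeline fill: first packet needs 4·t_tx to clear all hops; remaining 164 packets each add one t_tx.
Total = (4+165-1)·t_tx + 4·t_prop = 168·78.7402 + 4·120000 = 493200 μs.

493200 μs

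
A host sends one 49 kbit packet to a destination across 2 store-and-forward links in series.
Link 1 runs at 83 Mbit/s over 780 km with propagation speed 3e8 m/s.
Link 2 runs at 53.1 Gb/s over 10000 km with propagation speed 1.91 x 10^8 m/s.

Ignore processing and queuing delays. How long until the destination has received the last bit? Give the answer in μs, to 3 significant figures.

55500 μs

L = 49000 bits.
Transmission delays (L/R per hop): 590.361, 0.922787 μs; sum = 591.284 μs.
Propagation delays (d/s per hop): 2600, 52356 μs; sum = 54956 μs.
End-to-end = 55500 μs.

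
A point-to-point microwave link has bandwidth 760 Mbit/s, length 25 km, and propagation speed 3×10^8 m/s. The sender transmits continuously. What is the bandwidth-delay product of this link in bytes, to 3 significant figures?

7920 bytes

Propagation delay = 25000 / 300000000 = 8.33333e-05 s.
BDP = R × t_prop = 760000000 × 8.33333e-05 = 63333.3 bits.
In bytes: 63333.3/8 = 7920 bytes.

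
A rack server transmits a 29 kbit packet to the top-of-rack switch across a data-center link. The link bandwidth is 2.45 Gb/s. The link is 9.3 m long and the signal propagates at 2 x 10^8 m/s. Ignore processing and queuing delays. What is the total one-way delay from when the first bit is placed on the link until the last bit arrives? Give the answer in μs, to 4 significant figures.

11.88 μs

L = 29000 bits.
Transmission delay = L/R = 29000 / 2450000000 = 11.8367 μs.
Propagation delay = d/s = 9.3 m / 200000000 m/s = 0.0465 μs.
Total = 11.88 μs.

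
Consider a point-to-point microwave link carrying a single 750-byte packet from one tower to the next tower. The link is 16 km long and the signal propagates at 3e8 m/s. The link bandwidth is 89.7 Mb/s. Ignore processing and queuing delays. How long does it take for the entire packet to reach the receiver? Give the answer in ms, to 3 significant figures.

0.120 ms

L = 750 × 8 = 6000 bits.
Transmission delay = L/R = 6000 / 89700000 = 0.0668896 ms.
Propagation delay = d/s = 16000 m / 300000000 m/s = 0.0533333 ms.
Total = 0.120 ms.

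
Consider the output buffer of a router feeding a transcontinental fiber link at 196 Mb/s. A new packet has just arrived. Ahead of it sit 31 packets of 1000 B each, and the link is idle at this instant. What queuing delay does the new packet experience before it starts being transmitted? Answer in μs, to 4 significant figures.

Each queued packet: L/R = 8000/196000000 = 40.8163 μs.
31 queued → 1265.31 μs.
Queuing delay = 1265 μs.

1265 μs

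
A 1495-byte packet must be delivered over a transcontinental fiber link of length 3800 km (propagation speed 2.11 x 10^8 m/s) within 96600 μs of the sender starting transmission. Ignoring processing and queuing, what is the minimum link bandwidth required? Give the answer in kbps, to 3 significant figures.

152 kbps

L = 11960 bits.
Propagation delay = 3800000 / 211000000 = 18009.5 μs.
Transmission budget = 96600 − 18009.5 = 78590.5 μs.
R ≥ L / t_tx = 11960 bits / 0.0785905 s = 152 kbps.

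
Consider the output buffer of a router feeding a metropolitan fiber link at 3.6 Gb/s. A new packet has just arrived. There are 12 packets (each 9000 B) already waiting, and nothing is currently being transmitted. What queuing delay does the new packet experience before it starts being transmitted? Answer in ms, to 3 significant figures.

Each queued packet: L/R = 72000/3600000000 = 0.02 ms.
12 queued → 0.24 ms.
Queuing delay = 0.240 ms.

0.240 ms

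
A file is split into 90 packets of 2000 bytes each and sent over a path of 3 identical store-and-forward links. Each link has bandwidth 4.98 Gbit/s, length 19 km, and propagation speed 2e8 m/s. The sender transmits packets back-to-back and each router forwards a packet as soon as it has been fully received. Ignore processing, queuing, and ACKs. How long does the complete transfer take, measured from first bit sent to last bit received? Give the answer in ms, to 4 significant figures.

Per-hop transmission t_tx = L/R = 16000/4980000000 = 0.00321285 ms.
Per-hop propagation t_prop = 19000/200000000 = 0.095 ms.
Pipeline fill: first packet needs 3·t_tx to clear all hops; remaining 89 packets each add one t_tx.
Total = (3+90-1)·t_tx + 3·t_prop = 92·0.00321285 + 3·0.095 = 0.5806 ms.

0.5806 ms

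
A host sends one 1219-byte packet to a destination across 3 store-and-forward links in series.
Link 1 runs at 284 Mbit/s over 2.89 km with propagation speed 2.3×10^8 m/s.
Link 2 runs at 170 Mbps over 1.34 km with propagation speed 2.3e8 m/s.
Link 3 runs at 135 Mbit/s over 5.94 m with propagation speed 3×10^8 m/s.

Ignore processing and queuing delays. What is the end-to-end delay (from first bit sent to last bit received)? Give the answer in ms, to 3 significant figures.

L = 1219 × 8 = 9752 bits.
Transmission delays (L/R per hop): 0.034338, 0.0573647, 0.072237 ms; sum = 0.16394 ms.
Propagation delays (d/s per hop): 0.0125652, 0.00582609, 1.98e-05 ms; sum = 0.0184111 ms.
End-to-end = 0.182 ms.

0.182 ms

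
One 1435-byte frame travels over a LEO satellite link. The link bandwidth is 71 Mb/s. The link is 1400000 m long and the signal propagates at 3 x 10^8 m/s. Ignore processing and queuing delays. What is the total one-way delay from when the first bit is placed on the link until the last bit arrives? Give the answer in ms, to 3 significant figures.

L = 1435 × 8 = 11480 bits.
Transmission delay = L/R = 11480 / 71000000 = 0.16169 ms.
Propagation delay = d/s = 1400000 m / 300000000 m/s = 4.66667 ms.
Total = 4.83 ms.

4.83 ms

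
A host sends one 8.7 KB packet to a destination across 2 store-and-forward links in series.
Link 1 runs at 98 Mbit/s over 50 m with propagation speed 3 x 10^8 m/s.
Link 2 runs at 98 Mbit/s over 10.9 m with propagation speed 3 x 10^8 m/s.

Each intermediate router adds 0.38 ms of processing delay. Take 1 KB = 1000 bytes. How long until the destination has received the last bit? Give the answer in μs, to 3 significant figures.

1800 μs

L = 69600 bits.
Transmission delay per hop = L/R = 69600/98000000 = 710.204 μs; 2 hops → 1420.41 μs.
Propagation delays (d/s per hop): 0.166667, 0.0363333 μs; sum = 0.203 μs.
Processing at 1 router(s): 1 × 0.38 ms = 380 μs.
End-to-end = 1800 μs.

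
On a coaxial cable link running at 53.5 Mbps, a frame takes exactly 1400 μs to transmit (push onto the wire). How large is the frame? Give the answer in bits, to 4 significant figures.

74900 bits

L = R × t_tx = 53500000 b/s × 0.0014 s = 74900 bits.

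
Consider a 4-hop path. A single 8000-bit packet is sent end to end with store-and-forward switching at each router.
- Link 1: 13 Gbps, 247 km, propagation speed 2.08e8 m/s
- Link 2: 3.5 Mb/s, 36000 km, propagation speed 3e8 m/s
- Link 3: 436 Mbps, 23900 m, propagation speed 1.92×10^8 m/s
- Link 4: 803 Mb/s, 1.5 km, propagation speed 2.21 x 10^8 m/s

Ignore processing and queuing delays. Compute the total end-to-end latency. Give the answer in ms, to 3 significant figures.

124 ms

Transmission delays (L/R per hop): 0.000615385, 2.28571, 0.0183486, 0.00996264 ms; sum = 2.31464 ms.
Propagation delays (d/s per hop): 1.1875, 120, 0.124479, 0.00678733 ms; sum = 121.319 ms.
End-to-end = 124 ms.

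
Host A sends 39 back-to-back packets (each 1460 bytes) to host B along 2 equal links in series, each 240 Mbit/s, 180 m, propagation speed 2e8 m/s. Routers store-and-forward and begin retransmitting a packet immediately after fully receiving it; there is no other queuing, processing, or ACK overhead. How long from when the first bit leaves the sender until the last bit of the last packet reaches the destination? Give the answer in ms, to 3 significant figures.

Per-hop transmission t_tx = L/R = 11680/240000000 = 0.0486667 ms.
Per-hop propagation t_prop = 180/200000000 = 0.0009 ms.
Pipeline fill: first packet needs 2·t_tx to clear all hops; remaining 38 packets each add one t_tx.
Total = (2+39-1)·t_tx + 2·t_prop = 40·0.0486667 + 2·0.0009 = 1.95 ms.

1.95 ms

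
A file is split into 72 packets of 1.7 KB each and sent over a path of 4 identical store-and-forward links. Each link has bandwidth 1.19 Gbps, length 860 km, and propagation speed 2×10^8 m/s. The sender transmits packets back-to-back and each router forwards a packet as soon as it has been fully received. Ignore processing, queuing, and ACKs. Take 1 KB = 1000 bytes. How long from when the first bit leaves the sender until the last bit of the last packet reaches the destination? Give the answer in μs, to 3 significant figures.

Per-hop transmission t_tx = L/R = 13600/1190000000 = 11.4286 μs.
Per-hop propagation t_prop = 860000/200000000 = 4300 μs.
Pipeline fill: first packet needs 4·t_tx to clear all hops; remaining 71 packets each add one t_tx.
Total = (4+72-1)·t_tx + 4·t_prop = 75·11.4286 + 4·4300 = 18100 μs.

18100 μs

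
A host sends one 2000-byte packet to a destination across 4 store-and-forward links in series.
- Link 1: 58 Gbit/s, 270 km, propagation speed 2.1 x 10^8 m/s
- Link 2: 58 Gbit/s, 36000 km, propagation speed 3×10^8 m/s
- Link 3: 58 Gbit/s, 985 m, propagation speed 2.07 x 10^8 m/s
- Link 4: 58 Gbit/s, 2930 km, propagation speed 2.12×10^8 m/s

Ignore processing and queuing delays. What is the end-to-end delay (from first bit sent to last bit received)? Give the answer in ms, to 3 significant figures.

L = 2000 × 8 = 16000 bits.
Transmission delay per hop = L/R = 16000/58000000000 = 0.000275862 ms; 4 hops → 0.00110345 ms.
Propagation delays (d/s per hop): 1.28571, 120, 0.00475845, 13.8208 ms; sum = 135.111 ms.
End-to-end = 135 ms.

135 ms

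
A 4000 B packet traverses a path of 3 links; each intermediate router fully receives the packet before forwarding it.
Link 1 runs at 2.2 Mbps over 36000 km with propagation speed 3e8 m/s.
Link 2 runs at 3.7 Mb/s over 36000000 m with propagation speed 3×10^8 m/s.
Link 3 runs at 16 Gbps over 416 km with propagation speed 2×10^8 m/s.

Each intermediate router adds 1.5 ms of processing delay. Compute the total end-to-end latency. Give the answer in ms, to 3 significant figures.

268 ms

L = 4000 × 8 = 32000 bits.
Transmission delays (L/R per hop): 14.5455, 8.64865, 0.002 ms; sum = 23.1961 ms.
Propagation delays (d/s per hop): 120, 120, 2.08 ms; sum = 242.08 ms.
Processing at 2 router(s): 2 × 1.5 ms = 3 ms.
End-to-end = 268 ms.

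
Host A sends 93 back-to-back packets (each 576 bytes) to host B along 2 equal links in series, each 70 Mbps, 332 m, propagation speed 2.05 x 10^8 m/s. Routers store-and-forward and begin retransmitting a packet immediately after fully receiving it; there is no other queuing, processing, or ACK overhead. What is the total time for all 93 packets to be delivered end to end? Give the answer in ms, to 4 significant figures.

6.191 ms

Per-hop transmission t_tx = L/R = 4608/70000000 = 0.0658286 ms.
Per-hop propagation t_prop = 332/2.05e+08 = 0.00161951 ms.
Pipeline fill: first packet needs 2·t_tx to clear all hops; remaining 92 packets each add one t_tx.
Total = (2+93-1)·t_tx + 2·t_prop = 94·0.0658286 + 2·0.00161951 = 6.191 ms.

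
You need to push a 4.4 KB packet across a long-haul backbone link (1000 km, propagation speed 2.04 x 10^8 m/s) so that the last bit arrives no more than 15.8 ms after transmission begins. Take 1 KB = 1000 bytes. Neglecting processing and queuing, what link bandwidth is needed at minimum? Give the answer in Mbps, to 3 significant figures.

L = 35200 bits.
Propagation delay = 1000000 / 204000000 = 4.90196 ms.
Transmission budget = 15.8 − 4.90196 = 10.898 ms.
R ≥ L / t_tx = 35200 bits / 0.010898 s = 3.23 Mbps.

3.23 Mbps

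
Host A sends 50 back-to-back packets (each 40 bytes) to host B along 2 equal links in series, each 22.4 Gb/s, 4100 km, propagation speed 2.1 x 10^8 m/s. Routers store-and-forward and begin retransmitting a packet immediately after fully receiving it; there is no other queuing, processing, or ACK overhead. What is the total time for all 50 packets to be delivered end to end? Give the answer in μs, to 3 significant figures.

39000 μs

Per-hop transmission t_tx = L/R = 320/22400000000 = 0.0142857 μs.
Per-hop propagation t_prop = 4100000/210000000 = 19523.8 μs.
Pipeline fill: first packet needs 2·t_tx to clear all hops; remaining 49 packets each add one t_tx.
Total = (2+50-1)·t_tx + 2·t_prop = 51·0.0142857 + 2·19523.8 = 39000 μs.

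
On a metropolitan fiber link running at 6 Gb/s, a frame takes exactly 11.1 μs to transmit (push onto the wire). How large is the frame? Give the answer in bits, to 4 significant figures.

66600 bits

L = R × t_tx = 6000000000 b/s × 1.11e-05 s = 66600 bits.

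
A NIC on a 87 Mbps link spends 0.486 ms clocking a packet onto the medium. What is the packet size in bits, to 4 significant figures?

42280 bits

L = R × t_tx = 87000000 b/s × 0.000486 s = 42282 bits.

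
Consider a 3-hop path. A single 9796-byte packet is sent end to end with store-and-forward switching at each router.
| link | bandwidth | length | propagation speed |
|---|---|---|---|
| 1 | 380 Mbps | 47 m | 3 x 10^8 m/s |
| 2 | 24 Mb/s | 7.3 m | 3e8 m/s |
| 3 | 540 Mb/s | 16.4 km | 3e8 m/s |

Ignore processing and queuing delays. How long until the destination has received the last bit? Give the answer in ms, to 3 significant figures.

L = 9796 × 8 = 78368 bits.
Transmission delays (L/R per hop): 0.206232, 3.26533, 0.145126 ms; sum = 3.61669 ms.
Propagation delays (d/s per hop): 0.000156667, 2.43333e-05, 0.0546667 ms; sum = 0.0548477 ms.
End-to-end = 3.67 ms.

3.67 ms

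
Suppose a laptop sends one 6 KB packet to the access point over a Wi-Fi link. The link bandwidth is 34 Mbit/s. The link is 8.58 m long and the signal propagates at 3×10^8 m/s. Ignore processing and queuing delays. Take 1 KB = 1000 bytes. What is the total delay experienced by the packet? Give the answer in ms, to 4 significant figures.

L = 48000 bits.
Transmission delay = L/R = 48000 / 34000000 = 1.41176 ms.
Propagation delay = d/s = 8.58 m / 300000000 m/s = 2.86e-05 ms.
Total = 1.412 ms.

1.412 ms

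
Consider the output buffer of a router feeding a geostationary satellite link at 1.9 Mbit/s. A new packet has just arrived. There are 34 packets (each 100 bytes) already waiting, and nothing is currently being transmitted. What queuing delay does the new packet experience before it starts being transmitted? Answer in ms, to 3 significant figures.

14.3 ms

Each queued packet: L/R = 800/1900000 = 0.421053 ms.
34 queued → 14.3158 ms.
Queuing delay = 14.3 ms.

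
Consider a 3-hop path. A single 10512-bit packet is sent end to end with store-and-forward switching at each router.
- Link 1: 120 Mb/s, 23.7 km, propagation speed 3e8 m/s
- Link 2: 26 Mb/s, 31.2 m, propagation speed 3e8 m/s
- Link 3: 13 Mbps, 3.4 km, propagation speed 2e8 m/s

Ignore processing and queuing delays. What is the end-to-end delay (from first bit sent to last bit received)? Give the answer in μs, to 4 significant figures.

1397 μs

Transmission delays (L/R per hop): 87.6, 404.308, 808.615 μs; sum = 1300.52 μs.
Propagation delays (d/s per hop): 79, 0.104, 17 μs; sum = 96.104 μs.
End-to-end = 1397 μs.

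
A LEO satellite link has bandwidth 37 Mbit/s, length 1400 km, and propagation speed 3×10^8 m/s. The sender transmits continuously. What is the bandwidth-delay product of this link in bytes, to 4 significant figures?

Propagation delay = 1400000 / 300000000 = 0.00466667 s.
BDP = R × t_prop = 37000000 × 0.00466667 = 172667 bits.
In bytes: 172667/8 = 21580 bytes.

21580 bytes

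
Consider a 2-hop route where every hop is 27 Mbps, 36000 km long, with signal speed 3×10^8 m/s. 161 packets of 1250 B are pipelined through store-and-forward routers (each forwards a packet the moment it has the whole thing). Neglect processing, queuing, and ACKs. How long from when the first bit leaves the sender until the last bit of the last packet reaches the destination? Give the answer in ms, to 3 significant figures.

300 ms

Per-hop transmission t_tx = L/R = 10000/27000000 = 0.37037 ms.
Per-hop propagation t_prop = 36000000/300000000 = 120 ms.
Pipeline fill: first packet needs 2·t_tx to clear all hops; remaining 160 packets each add one t_tx.
Total = (2+161-1)·t_tx + 2·t_prop = 162·0.37037 + 2·120 = 300 ms.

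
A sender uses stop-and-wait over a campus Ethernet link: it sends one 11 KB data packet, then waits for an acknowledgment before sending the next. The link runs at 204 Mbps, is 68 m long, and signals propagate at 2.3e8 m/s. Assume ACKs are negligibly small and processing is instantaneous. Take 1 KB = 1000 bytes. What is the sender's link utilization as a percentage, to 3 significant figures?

t_tx = L/R = 88000/204000000 = 0.000431373 s.
t_prop = 68/2.3e+08 = 2.95652e-07 s; RTT = 5.91304e-07 s.
Cycle = t_tx + RTT = 0.000431964 s.
Utilization = t_tx / cycle = 0.000431373/0.000431964 = 99.9 %.

99.9 %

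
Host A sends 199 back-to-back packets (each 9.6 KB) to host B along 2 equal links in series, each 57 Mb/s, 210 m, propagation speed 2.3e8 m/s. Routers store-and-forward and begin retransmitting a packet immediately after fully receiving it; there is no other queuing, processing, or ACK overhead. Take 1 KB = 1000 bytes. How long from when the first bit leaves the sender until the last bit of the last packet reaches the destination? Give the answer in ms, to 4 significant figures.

269.5 ms

Per-hop transmission t_tx = L/R = 76800/57000000 = 1.34737 ms.
Per-hop propagation t_prop = 210/2.3e+08 = 0.000913043 ms.
Pipeline fill: first packet needs 2·t_tx to clear all hops; remaining 198 packets each add one t_tx.
Total = (2+199-1)·t_tx + 2·t_prop = 200·1.34737 + 2·0.000913043 = 269.5 ms.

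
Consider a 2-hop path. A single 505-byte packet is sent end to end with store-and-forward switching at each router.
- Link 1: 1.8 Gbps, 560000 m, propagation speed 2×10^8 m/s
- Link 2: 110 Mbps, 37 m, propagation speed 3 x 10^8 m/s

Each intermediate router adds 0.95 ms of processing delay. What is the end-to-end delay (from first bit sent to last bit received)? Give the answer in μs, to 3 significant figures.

3790 μs

L = 505 × 8 = 4040 bits.
Transmission delays (L/R per hop): 2.24444, 36.7273 μs; sum = 38.9717 μs.
Propagation delays (d/s per hop): 2800, 0.123333 μs; sum = 2800.12 μs.
Processing at 1 router(s): 1 × 0.95 ms = 950 μs.
End-to-end = 3790 μs.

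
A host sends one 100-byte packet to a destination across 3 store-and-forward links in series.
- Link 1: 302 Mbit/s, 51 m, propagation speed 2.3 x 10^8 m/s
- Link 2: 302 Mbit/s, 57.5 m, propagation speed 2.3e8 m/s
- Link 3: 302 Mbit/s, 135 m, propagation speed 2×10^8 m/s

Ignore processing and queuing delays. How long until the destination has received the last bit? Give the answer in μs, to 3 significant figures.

9.09 μs

L = 100 × 8 = 800 bits.
Transmission delay per hop = L/R = 800/302000000 = 2.64901 μs; 3 hops → 7.94702 μs.
Propagation delays (d/s per hop): 0.221739, 0.25, 0.675 μs; sum = 1.14674 μs.
End-to-end = 9.09 μs.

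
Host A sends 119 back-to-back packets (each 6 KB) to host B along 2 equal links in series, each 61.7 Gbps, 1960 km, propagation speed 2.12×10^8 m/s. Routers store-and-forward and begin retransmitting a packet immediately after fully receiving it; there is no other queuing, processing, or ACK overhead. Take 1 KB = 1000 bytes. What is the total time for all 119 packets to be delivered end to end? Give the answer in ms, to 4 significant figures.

Per-hop transmission t_tx = L/R = 48000/61700000000 = 0.000777958 ms.
Per-hop propagation t_prop = 1960000/212000000 = 9.24528 ms.
Pipeline fill: first packet needs 2·t_tx to clear all hops; remaining 118 packets each add one t_tx.
Total = (2+119-1)·t_tx + 2·t_prop = 120·0.000777958 + 2·9.24528 = 18.58 ms.

18.58 ms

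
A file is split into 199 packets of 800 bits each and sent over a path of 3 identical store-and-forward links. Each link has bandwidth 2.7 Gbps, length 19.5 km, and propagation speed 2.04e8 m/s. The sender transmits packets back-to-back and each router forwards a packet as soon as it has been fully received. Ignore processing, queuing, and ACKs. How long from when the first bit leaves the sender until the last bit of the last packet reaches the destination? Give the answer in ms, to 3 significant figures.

0.346 ms

Per-hop transmission t_tx = L/R = 800/2700000000 = 0.000296296 ms.
Per-hop propagation t_prop = 19500/204000000 = 0.0955882 ms.
Pipeline fill: first packet needs 3·t_tx to clear all hops; remaining 198 packets each add one t_tx.
Total = (3+199-1)·t_tx + 3·t_prop = 201·0.000296296 + 3·0.0955882 = 0.346 ms.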